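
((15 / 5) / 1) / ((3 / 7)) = 7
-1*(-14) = 14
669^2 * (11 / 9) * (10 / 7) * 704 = 3851013760 / 7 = 550144822.86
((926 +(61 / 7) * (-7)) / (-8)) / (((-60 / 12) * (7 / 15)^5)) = 131371875 / 134456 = 977.06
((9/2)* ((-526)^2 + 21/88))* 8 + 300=9960644.59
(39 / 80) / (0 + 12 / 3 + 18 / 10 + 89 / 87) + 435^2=8985920193 / 47488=189225.07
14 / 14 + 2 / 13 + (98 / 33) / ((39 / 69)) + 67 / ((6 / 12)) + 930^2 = 371102335 / 429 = 865040.41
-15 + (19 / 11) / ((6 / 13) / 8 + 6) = -50987 / 3465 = -14.71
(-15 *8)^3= -1728000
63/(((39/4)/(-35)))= -2940/13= -226.15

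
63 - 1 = 62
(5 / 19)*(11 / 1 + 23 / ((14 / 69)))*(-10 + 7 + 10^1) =8705 / 38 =229.08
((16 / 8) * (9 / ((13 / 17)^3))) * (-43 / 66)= -633777 / 24167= -26.22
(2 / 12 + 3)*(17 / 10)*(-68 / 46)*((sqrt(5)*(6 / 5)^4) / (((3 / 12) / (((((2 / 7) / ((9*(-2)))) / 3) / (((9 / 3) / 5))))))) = 175712*sqrt(5) / 301875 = 1.30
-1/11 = -0.09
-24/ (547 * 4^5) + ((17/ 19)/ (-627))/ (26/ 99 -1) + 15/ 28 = 6943685979/ 12915921536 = 0.54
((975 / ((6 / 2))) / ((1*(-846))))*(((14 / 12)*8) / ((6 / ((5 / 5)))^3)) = -0.02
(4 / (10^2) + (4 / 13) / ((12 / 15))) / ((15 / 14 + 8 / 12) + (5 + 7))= 0.03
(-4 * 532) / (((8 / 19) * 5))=-5054 / 5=-1010.80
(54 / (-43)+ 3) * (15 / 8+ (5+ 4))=6525 / 344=18.97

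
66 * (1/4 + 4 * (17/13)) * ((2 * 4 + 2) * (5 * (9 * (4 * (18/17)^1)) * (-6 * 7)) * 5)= -31995810000/221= -144777420.81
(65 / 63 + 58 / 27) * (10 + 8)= 1202 / 21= 57.24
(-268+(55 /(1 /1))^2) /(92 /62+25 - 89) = -28489 /646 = -44.10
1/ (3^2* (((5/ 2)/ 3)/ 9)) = 6/ 5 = 1.20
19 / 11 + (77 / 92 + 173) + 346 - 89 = 437755 / 1012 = 432.56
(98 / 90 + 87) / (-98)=-1982 / 2205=-0.90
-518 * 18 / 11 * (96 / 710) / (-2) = 223776 / 3905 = 57.30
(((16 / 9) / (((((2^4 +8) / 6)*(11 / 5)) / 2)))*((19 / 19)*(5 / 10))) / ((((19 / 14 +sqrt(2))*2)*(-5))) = 532 / 3069 - 392*sqrt(2) / 3069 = -0.01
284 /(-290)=-142 /145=-0.98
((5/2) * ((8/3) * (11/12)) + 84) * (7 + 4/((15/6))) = 34873/45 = 774.96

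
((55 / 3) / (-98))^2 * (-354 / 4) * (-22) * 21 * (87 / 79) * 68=2903609775 / 27097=107156.13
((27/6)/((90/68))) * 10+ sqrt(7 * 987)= 34+ 7 * sqrt(141)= 117.12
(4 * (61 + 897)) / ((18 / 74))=141784 / 9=15753.78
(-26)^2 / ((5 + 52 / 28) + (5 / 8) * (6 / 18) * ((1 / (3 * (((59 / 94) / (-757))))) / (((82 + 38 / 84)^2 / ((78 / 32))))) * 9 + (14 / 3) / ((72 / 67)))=1446390223072704 / 23385028200383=61.85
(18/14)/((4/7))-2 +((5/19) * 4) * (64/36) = 1451/684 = 2.12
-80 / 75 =-16 / 15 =-1.07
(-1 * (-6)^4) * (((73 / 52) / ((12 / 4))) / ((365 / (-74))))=7992 / 65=122.95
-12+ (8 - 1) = -5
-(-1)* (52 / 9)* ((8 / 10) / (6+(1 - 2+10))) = 0.31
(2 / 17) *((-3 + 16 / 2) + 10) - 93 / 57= 43 / 323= 0.13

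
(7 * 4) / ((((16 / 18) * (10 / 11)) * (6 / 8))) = 231 / 5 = 46.20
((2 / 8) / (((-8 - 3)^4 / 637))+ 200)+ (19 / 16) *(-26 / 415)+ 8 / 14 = 68224187161 / 340256840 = 200.51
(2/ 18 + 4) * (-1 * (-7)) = 259/ 9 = 28.78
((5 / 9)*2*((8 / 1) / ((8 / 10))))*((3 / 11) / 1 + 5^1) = 5800 / 99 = 58.59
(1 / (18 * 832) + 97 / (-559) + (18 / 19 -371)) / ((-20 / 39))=4529861327 / 6274560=721.94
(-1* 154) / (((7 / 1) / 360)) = -7920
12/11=1.09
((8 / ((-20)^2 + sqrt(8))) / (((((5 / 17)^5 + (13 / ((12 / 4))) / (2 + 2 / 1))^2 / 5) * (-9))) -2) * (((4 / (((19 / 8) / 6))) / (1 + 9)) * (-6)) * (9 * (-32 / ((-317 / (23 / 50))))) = 26226036199961067951507456 / 5150743592276148994217125 -123069944186027606016 * sqrt(2) / 1030148718455229798843425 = 5.09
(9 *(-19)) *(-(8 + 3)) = 1881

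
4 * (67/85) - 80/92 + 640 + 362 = 1963374/1955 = 1004.28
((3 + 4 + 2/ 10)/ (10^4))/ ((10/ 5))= 9/ 25000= 0.00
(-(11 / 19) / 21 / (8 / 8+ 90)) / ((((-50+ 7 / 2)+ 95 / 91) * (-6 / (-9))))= 11 / 1100309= 0.00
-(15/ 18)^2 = -25/ 36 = -0.69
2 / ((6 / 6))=2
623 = 623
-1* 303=-303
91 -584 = -493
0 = 0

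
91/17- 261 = -4346/17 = -255.65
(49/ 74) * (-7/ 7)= -49/ 74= -0.66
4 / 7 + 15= 109 / 7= 15.57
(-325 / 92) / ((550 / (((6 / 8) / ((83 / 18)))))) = -0.00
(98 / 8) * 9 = 441 / 4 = 110.25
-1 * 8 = -8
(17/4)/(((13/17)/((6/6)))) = 289/52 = 5.56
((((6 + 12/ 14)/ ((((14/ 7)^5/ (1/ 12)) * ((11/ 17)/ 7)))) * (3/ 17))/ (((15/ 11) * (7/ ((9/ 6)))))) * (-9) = -27/ 560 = -0.05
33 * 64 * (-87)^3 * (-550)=764917084800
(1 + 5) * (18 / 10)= 54 / 5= 10.80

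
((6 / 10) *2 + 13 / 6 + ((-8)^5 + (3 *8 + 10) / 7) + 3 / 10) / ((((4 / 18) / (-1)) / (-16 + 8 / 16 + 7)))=-35085399 / 28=-1253049.96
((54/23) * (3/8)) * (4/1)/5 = 81/115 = 0.70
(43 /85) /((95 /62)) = 2666 /8075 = 0.33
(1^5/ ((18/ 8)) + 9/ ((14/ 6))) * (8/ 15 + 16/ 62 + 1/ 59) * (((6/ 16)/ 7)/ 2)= 6009967/ 64527120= 0.09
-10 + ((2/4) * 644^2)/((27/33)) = 2280958/9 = 253439.78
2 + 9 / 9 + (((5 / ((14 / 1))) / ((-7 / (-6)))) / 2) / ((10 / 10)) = 309 / 98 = 3.15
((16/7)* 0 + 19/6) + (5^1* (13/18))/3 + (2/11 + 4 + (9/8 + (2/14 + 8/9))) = 178111/16632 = 10.71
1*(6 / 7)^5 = 7776 / 16807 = 0.46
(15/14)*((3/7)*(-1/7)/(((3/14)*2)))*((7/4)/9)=-0.03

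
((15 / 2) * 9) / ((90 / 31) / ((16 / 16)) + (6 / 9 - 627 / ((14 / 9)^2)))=-1230390 / 4658119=-0.26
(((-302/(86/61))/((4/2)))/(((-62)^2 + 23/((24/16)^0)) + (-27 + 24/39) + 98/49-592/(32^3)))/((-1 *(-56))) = -15327104/30793898611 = -0.00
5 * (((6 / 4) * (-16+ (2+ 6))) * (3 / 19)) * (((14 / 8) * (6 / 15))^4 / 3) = -0.76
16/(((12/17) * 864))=17/648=0.03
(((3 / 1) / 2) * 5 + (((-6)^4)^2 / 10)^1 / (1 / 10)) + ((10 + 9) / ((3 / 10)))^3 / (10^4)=226752602 / 135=1679648.90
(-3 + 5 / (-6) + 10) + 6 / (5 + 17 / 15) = 493 / 69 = 7.14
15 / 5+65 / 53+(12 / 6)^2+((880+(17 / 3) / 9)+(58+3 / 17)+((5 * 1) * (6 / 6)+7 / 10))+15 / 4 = 465367003 / 486540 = 956.48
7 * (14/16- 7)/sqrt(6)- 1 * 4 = -343 * sqrt(6)/48- 4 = -21.50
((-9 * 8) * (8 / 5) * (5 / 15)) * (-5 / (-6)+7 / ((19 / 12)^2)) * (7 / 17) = -1759072 / 30685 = -57.33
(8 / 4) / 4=1 / 2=0.50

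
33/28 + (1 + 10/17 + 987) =989.77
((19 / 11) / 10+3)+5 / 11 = 399 / 110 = 3.63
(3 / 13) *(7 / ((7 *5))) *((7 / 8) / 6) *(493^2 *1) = 1701343 / 1040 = 1635.91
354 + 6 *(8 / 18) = 1070 / 3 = 356.67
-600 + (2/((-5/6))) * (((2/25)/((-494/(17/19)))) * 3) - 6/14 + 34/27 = -66431059207/110872125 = -599.17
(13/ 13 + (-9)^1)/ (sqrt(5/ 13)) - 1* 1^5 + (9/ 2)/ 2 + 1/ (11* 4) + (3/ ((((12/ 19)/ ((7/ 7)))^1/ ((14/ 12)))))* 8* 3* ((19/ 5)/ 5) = 28147/ 275 - 8* sqrt(65)/ 5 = 89.45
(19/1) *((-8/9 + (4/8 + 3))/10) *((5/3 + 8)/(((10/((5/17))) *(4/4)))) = 1.41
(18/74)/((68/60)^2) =2025/10693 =0.19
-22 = -22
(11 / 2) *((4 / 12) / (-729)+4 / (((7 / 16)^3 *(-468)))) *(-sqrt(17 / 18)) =10997657 *sqrt(34) / 117021996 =0.55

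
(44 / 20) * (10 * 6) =132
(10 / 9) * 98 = 980 / 9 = 108.89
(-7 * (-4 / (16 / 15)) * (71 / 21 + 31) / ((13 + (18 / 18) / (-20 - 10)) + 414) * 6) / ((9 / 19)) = 342950 / 12809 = 26.77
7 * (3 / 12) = 7 / 4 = 1.75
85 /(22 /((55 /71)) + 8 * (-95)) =-425 /3658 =-0.12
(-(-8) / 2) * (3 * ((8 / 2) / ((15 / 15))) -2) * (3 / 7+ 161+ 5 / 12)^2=924120125 / 882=1047755.24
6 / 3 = 2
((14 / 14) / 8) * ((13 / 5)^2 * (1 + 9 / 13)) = 143 / 100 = 1.43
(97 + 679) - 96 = 680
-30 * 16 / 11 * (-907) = 435360 / 11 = 39578.18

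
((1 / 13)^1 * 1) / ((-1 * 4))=-1 / 52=-0.02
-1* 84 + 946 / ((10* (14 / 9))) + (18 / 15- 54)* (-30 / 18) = 64.81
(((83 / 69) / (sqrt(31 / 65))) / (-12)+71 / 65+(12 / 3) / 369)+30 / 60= 76903 / 47970- 83 * sqrt(2015) / 25668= 1.46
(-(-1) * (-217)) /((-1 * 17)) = 12.76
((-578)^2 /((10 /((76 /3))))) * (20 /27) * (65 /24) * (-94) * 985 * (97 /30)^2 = -3594431297235194 /2187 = -1643544260281.30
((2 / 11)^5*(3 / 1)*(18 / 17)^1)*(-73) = -126144 / 2737867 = -0.05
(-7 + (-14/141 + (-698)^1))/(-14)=99419/1974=50.36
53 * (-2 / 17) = -106 / 17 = -6.24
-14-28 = -42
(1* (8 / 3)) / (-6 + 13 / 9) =-24 / 41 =-0.59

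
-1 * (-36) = 36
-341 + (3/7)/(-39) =-31032/91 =-341.01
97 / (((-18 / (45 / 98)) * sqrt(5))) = -97 * sqrt(5) / 196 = -1.11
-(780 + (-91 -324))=-365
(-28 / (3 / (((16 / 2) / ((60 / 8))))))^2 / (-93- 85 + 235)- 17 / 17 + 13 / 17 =2950268 / 1962225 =1.50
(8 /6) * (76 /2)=152 /3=50.67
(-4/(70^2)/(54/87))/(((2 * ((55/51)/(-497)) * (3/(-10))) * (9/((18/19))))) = -35003/329175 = -0.11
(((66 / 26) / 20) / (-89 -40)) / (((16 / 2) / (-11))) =121 / 89440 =0.00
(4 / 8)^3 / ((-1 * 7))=-1 / 56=-0.02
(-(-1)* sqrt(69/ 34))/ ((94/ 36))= 9* sqrt(2346)/ 799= 0.55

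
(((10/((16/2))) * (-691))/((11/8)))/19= -6910/209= -33.06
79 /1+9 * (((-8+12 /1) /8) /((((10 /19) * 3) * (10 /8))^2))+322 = 402.16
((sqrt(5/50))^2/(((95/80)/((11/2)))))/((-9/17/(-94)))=70312/855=82.24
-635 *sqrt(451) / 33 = -408.65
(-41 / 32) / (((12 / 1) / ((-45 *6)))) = 1845 / 64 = 28.83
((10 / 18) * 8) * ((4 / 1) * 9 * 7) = 1120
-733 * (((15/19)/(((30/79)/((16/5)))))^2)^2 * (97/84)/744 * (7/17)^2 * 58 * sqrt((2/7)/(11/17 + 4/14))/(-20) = 35979911101679552 * sqrt(3774)/3644932166128125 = 606.42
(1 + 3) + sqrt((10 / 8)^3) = 5.40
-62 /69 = -0.90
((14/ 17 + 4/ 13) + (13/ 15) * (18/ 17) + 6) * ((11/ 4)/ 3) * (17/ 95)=48917/ 37050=1.32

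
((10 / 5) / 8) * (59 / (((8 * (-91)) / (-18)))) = 531 / 1456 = 0.36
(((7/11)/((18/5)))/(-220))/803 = -0.00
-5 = -5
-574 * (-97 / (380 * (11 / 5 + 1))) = 45.79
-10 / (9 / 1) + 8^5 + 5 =32771.89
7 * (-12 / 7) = -12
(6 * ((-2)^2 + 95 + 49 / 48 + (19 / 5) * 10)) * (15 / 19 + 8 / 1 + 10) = 2365125 / 152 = 15560.03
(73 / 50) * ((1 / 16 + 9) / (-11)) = -2117 / 1760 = -1.20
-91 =-91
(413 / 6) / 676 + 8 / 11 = 36991 / 44616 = 0.83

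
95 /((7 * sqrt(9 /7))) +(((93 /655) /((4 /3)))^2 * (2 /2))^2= 6059221281 /47119987360000 +95 * sqrt(7) /21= 11.97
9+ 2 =11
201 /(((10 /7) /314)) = 220899 /5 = 44179.80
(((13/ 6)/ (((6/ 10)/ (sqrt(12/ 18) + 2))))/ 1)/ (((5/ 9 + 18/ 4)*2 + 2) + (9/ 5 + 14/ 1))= 325*sqrt(6)/ 7536 + 325/ 1256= 0.36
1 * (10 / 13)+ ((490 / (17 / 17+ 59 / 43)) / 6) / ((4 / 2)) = 143075 / 7956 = 17.98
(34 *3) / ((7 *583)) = 102 / 4081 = 0.02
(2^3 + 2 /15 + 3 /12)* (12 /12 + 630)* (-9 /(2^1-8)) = 317393 /40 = 7934.82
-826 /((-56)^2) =-59 /224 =-0.26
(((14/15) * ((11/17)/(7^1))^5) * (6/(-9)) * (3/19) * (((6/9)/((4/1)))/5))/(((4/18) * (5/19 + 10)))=-0.00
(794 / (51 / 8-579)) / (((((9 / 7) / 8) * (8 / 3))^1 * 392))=-794 / 96201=-0.01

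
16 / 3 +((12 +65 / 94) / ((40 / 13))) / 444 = 2973063 / 556480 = 5.34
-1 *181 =-181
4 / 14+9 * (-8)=-502 / 7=-71.71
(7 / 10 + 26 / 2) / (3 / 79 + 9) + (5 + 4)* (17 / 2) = 557033 / 7140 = 78.02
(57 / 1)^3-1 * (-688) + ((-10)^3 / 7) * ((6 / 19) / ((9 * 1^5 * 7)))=519163633 / 2793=185880.28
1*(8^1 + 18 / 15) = 46 / 5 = 9.20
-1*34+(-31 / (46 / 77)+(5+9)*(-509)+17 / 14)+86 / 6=-3475834 / 483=-7196.34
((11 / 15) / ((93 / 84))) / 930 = 154 / 216225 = 0.00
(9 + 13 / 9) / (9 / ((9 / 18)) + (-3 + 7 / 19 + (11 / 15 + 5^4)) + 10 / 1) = 4465 / 278346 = 0.02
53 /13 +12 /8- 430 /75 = -61 /390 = -0.16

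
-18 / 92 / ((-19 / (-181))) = -1629 / 874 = -1.86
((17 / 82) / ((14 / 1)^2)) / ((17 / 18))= 9 / 8036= 0.00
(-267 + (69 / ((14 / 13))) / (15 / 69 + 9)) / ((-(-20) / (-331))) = 51094815 / 11872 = 4303.81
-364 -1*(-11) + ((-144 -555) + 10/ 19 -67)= -21251/ 19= -1118.47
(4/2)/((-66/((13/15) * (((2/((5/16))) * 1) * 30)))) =-832/165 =-5.04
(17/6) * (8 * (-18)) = -408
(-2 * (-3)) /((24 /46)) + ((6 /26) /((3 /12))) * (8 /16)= 311 /26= 11.96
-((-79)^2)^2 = -38950081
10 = 10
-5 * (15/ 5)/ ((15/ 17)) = -17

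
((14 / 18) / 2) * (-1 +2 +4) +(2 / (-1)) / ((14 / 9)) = 83 / 126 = 0.66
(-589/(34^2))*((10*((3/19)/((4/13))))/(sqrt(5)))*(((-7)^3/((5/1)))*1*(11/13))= 350889*sqrt(5)/11560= 67.87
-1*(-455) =455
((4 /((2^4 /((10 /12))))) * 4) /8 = 0.10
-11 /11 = -1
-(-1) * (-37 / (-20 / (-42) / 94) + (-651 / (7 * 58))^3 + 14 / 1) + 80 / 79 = -562059021967 / 77069240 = -7292.91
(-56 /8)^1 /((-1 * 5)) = 7 /5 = 1.40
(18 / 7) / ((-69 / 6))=-36 / 161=-0.22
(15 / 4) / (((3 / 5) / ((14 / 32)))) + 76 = 5039 / 64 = 78.73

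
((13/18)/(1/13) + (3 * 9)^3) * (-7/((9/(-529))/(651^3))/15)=13412317401043057/90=149025748900478.41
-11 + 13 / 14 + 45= 489 / 14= 34.93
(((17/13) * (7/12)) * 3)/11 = 0.21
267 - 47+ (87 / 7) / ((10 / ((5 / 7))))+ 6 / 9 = 65137 / 294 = 221.55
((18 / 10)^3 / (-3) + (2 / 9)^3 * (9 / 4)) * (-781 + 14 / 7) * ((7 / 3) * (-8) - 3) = -32394.73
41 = 41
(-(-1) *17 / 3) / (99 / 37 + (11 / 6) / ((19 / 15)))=1406 / 1023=1.37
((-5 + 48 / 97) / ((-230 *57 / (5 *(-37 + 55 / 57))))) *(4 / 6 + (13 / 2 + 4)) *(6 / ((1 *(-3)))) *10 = 688090 / 49761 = 13.83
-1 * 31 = -31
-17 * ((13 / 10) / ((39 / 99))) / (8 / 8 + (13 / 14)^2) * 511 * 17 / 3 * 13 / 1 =-28350322 / 25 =-1134012.88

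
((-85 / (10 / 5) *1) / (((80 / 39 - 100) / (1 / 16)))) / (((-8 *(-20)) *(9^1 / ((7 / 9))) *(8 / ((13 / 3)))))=20111 / 2534768640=0.00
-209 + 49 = -160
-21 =-21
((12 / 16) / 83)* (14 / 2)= 21 / 332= 0.06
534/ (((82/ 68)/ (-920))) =-16703520/ 41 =-407402.93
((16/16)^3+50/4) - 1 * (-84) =97.50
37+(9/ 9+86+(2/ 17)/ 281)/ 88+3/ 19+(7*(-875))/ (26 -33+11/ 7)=1166.44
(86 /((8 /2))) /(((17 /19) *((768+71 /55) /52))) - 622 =-446228204 /719287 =-620.38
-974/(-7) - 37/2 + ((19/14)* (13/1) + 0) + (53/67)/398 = 25813059/186662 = 138.29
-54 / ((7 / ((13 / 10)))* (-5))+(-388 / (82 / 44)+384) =1275791 / 7175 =177.81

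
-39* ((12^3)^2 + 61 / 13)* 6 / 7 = -698721354 / 7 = -99817336.29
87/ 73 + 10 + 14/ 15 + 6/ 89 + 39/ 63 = 8739866/ 682185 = 12.81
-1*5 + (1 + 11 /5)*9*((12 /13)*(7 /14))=539 /65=8.29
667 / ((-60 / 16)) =-2668 / 15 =-177.87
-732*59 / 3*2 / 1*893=-25711256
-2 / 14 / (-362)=1 / 2534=0.00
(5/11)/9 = 5/99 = 0.05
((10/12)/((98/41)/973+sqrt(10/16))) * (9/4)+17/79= 888702673/4276307841+162393005 * sqrt(10)/216521916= 2.58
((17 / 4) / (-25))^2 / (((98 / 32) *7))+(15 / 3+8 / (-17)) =16511788 / 3644375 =4.53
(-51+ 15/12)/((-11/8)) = 398/11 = 36.18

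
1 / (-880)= -1 / 880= -0.00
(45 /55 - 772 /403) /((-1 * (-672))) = -695 /425568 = -0.00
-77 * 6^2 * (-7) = 19404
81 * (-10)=-810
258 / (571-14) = 258 / 557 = 0.46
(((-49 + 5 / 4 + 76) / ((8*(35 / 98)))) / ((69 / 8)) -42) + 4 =-25429 / 690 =-36.85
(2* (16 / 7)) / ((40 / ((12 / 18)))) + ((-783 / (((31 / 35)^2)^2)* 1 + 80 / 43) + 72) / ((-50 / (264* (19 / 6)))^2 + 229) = -860401922936549276 / 166839684410349615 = -5.16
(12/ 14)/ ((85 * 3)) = 2/ 595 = 0.00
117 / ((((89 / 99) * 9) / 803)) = 1033461 / 89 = 11611.92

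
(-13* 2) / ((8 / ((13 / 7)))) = -169 / 28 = -6.04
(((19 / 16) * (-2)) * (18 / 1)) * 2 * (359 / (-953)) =61389 / 1906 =32.21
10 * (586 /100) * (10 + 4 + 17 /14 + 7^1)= 91123 /70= 1301.76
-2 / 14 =-1 / 7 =-0.14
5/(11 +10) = 5/21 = 0.24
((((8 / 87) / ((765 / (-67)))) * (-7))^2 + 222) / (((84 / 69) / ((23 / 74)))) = 260103528359783 / 4589032473900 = 56.68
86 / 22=43 / 11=3.91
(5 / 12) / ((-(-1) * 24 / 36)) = 0.62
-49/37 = -1.32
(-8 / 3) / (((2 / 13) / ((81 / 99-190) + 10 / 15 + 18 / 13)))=321116 / 99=3243.60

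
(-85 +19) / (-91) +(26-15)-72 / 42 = 911 / 91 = 10.01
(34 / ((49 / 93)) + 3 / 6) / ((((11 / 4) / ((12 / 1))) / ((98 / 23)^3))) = 2937902016 / 133837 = 21951.34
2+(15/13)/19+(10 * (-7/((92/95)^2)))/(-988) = 8932227/4181216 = 2.14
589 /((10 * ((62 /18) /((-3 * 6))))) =-1539 /5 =-307.80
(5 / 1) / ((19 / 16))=80 / 19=4.21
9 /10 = 0.90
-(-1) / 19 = 1 / 19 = 0.05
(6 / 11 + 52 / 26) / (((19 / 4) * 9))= 112 / 1881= 0.06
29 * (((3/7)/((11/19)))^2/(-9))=-1.77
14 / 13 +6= 92 / 13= 7.08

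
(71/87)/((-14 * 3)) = -71/3654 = -0.02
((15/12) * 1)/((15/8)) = 2/3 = 0.67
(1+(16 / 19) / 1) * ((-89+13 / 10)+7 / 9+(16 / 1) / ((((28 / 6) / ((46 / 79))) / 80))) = 3622681 / 27018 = 134.08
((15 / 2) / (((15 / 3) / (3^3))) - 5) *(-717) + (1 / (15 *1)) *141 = -254441 / 10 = -25444.10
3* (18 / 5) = 54 / 5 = 10.80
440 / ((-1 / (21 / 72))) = -385 / 3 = -128.33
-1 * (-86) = 86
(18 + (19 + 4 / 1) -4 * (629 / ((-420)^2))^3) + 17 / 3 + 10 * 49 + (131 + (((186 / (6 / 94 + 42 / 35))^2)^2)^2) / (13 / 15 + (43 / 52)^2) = 141948865655161086.33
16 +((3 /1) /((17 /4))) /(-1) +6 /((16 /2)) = 1091 /68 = 16.04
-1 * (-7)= 7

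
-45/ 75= -3/ 5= -0.60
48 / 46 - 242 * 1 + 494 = 5820 / 23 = 253.04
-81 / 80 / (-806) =81 / 64480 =0.00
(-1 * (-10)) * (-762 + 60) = -7020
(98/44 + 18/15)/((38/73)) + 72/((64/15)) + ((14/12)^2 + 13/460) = 8600111/346104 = 24.85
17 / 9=1.89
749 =749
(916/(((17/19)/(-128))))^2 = 4962700754944/289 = 17171974930.60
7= 7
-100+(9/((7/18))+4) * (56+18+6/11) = 148100/77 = 1923.38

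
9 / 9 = 1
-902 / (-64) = 451 / 32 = 14.09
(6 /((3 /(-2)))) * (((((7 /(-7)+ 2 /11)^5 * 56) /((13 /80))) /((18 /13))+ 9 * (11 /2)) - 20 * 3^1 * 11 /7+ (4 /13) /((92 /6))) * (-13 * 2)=-366797283516 /25929211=-14146.10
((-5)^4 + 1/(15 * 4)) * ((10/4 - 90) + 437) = 218443.32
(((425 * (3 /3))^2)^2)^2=1064416113433837890625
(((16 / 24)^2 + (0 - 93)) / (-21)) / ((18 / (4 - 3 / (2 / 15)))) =-4403 / 972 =-4.53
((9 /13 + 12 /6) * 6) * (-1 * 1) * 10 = -161.54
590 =590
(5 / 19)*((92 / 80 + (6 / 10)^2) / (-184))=-151 / 69920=-0.00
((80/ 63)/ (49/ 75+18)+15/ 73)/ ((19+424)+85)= 53335/ 102944016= 0.00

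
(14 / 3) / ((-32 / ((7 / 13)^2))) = -0.04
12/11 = 1.09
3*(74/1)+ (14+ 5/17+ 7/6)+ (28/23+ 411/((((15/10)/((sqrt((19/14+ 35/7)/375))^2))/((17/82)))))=3361476416/14027125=239.64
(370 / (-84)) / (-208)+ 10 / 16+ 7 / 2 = 36221 / 8736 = 4.15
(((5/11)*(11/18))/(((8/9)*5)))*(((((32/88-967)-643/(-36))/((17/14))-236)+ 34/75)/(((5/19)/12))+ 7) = -3251221451/1122000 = -2897.70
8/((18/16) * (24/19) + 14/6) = 228/107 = 2.13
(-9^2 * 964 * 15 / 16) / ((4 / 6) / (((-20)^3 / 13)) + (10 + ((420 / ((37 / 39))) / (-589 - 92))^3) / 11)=-82900.38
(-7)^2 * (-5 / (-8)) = 245 / 8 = 30.62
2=2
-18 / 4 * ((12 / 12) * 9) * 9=-729 / 2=-364.50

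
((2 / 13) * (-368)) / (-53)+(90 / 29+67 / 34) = 4172763 / 679354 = 6.14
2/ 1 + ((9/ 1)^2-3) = 80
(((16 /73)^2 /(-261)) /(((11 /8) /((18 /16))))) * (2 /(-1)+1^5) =256 /1699951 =0.00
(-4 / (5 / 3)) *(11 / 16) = -33 / 20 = -1.65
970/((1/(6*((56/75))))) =21728/5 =4345.60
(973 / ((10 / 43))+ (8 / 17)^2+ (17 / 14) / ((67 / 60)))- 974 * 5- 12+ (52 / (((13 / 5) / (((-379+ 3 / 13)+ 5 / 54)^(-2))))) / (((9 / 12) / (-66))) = -66740921209161414221 / 95781566469585010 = -696.80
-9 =-9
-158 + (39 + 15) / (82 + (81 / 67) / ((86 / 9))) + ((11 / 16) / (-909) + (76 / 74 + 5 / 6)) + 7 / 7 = -39338934880339 / 254649165264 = -154.48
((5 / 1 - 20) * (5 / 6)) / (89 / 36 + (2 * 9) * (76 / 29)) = -13050 / 51829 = -0.25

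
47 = 47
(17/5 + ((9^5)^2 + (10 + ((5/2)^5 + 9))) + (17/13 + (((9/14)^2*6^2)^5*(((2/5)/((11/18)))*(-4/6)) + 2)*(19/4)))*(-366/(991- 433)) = -1374051946322084198675147/601062133832160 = -2286039776.89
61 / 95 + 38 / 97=9527 / 9215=1.03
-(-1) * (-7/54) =-7/54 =-0.13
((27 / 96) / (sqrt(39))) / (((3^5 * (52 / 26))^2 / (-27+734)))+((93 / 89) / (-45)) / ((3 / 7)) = -217 / 4005+707 * sqrt(39) / 32752512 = -0.05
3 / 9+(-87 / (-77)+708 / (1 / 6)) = 981626 / 231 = 4249.46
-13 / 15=-0.87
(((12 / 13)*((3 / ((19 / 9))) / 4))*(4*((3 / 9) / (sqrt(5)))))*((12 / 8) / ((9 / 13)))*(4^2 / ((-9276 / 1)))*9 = -216*sqrt(5) / 73435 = -0.01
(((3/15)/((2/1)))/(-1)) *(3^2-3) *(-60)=36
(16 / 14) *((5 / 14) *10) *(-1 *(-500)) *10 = 1000000 / 49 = 20408.16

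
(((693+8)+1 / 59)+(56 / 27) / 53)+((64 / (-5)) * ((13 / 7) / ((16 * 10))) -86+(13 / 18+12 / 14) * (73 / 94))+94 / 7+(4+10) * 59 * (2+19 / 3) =20868676995923 / 2777714100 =7512.90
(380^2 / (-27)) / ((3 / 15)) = -722000 / 27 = -26740.74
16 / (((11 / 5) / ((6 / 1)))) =480 / 11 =43.64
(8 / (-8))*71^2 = -5041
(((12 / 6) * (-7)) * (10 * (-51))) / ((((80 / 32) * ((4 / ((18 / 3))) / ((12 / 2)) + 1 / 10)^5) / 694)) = 11703889713600000 / 2476099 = 4726745462.76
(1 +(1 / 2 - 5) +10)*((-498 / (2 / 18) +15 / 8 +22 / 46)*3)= -32145945 / 368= -87353.11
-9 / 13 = -0.69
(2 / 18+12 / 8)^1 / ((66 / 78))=377 / 198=1.90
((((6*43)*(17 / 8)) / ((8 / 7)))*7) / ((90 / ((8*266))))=4763927 / 60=79398.78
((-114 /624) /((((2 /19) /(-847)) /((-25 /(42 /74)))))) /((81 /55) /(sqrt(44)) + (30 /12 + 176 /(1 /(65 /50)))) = -3637155652625 /12992340816 + 116961625*sqrt(11) /1443593424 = -279.68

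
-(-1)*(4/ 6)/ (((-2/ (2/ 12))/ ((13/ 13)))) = -1/ 18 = -0.06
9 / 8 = 1.12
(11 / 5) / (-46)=-11 / 230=-0.05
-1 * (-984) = 984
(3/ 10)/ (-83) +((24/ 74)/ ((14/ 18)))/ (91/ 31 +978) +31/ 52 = 100781779537/ 169962590980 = 0.59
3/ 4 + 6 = 6.75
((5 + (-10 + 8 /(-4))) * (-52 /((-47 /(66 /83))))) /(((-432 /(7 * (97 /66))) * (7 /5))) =44135 /421308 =0.10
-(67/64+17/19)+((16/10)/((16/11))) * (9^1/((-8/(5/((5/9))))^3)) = -16.04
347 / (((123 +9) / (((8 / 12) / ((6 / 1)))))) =347 / 1188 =0.29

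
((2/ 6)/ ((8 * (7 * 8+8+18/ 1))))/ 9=0.00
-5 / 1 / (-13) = 5 / 13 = 0.38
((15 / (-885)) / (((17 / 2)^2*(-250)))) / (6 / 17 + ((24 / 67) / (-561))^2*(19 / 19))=543169 / 204299676125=0.00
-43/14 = -3.07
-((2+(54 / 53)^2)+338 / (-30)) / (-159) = -346711 / 6699465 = -0.05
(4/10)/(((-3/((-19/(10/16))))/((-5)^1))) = -304/15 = -20.27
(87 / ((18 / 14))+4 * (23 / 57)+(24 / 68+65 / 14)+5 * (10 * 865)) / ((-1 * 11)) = -587737135 / 149226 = -3938.57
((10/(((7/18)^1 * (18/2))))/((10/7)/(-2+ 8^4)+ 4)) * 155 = 6345700/57321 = 110.70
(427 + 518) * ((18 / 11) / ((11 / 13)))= 221130 / 121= 1827.52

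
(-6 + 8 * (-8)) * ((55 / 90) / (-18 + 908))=-77 / 1602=-0.05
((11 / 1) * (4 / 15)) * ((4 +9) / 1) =572 / 15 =38.13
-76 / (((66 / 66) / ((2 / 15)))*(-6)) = 76 / 45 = 1.69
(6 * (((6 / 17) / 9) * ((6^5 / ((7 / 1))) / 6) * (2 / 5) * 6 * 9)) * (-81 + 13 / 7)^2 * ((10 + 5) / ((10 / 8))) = 2062004097024 / 29155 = 70725573.56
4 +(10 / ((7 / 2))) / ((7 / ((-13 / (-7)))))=1632 / 343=4.76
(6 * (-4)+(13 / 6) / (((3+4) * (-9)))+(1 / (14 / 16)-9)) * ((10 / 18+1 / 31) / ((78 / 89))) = -43988695 / 2056509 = -21.39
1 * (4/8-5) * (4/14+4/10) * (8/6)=-144/35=-4.11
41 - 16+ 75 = 100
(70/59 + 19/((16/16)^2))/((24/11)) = 9.25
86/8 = 43/4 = 10.75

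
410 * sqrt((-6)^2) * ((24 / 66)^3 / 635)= 31488 / 169037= 0.19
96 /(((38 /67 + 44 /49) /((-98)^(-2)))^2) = 13467 /27774888050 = 0.00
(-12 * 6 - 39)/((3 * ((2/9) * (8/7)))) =-2331/16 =-145.69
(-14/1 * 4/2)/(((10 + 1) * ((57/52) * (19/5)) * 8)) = -910/11913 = -0.08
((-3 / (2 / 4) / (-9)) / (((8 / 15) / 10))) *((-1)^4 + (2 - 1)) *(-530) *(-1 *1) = 13250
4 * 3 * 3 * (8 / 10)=144 / 5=28.80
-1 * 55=-55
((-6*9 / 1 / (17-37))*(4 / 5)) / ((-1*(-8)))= 0.27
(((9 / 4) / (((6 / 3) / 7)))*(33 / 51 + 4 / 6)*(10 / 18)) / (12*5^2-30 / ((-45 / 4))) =2345 / 123488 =0.02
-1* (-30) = 30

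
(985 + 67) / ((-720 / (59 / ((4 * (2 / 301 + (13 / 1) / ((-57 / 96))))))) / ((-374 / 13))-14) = -33189404402 / 1613350169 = -20.57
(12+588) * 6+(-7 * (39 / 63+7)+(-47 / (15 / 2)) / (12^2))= 3830353 / 1080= 3546.62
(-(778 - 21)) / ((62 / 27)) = -329.66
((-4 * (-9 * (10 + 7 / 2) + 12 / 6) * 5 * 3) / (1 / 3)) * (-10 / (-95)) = 43020 / 19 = 2264.21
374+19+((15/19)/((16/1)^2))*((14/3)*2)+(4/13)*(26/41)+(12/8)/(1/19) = 21025467/49856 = 421.72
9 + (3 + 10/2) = 17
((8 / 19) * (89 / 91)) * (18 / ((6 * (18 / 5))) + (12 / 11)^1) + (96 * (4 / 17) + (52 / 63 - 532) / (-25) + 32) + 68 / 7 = 6281172896 / 72747675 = 86.34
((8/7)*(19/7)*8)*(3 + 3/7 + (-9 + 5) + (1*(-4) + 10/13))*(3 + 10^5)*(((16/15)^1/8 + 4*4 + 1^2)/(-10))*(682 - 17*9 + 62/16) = 19598996752264/2275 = 8614943627.37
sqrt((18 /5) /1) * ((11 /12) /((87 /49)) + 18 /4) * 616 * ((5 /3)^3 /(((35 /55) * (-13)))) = -3281.04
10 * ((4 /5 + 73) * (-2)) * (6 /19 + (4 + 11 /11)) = -149076 /19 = -7846.11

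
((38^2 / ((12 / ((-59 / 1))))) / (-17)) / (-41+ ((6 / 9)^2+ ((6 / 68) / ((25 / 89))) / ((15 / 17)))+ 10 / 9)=-15974250 / 1495133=-10.68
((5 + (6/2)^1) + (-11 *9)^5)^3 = -860058352470771546698724070771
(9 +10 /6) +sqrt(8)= 2 * sqrt(2) +32 /3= 13.50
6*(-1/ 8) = -3/ 4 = -0.75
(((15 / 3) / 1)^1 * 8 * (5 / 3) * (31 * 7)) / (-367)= -43400 / 1101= -39.42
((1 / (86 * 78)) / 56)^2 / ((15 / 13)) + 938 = 152725975234561 / 162820869120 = 938.00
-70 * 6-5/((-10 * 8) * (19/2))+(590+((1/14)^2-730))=-4170793/7448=-559.99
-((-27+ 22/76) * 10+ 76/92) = 116364/437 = 266.28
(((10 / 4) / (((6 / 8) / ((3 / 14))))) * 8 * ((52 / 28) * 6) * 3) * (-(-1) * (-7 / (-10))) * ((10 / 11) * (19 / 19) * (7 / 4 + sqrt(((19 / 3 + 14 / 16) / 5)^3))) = 2249 * sqrt(5190) / 770 + 2340 / 11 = 423.15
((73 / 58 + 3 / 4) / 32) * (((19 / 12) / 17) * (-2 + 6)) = 4427 / 189312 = 0.02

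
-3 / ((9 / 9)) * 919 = -2757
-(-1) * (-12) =-12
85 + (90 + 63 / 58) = 176.09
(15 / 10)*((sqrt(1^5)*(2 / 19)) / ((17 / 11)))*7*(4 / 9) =0.32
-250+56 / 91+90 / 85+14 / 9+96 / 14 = -3340310 / 13923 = -239.91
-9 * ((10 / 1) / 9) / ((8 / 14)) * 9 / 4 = -315 / 8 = -39.38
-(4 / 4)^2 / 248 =-1 / 248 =-0.00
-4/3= -1.33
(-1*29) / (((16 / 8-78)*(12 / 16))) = 29 / 57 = 0.51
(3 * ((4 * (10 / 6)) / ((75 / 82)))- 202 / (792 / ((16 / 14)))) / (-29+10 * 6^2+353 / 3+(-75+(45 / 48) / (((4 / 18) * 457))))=0.06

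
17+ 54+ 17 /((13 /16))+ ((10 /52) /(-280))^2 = 194871041 /2119936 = 91.92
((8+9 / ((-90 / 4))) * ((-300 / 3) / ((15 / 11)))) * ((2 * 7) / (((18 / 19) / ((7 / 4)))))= -389158 / 27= -14413.26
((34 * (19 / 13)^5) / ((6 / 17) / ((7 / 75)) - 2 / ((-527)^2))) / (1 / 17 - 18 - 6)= -2.50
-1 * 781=-781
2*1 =2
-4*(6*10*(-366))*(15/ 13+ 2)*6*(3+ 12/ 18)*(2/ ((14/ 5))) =396158400/ 91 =4353389.01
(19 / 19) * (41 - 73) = -32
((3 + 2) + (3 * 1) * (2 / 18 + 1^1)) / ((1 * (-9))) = -25 / 27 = -0.93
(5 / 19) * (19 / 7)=5 / 7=0.71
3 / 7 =0.43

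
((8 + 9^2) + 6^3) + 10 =315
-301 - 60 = -361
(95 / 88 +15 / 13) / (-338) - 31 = -11989387 / 386672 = -31.01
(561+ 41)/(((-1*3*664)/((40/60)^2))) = -301/2241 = -0.13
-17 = -17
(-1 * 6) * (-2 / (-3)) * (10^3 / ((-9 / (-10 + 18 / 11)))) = -368000 / 99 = -3717.17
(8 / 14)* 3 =12 / 7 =1.71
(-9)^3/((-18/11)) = 891/2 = 445.50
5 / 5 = 1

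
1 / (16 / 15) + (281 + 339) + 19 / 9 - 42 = 83671 / 144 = 581.05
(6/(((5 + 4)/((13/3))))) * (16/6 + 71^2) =14570.59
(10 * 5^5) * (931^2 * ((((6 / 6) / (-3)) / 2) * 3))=-13543140625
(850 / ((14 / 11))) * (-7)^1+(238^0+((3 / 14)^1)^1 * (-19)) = -65493 / 14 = -4678.07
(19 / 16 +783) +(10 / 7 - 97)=77125 / 112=688.62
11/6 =1.83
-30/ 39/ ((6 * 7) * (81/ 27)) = -5/ 819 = -0.01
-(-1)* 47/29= 47/29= 1.62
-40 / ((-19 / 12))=480 / 19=25.26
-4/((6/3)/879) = -1758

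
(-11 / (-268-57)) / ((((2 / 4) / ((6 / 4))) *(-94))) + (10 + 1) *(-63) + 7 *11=-18818833 / 30550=-616.00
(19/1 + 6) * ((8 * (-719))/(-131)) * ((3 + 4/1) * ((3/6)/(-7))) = -71900/131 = -548.85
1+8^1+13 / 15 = 148 / 15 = 9.87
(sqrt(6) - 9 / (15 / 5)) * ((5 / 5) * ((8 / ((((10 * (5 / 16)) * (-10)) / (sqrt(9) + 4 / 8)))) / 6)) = 56 / 125 - 56 * sqrt(6) / 375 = 0.08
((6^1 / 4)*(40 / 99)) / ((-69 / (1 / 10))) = -2 / 2277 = -0.00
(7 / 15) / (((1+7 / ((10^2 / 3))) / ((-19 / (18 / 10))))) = -13300 / 3267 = -4.07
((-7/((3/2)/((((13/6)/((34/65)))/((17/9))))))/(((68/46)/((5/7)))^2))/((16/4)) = -0.60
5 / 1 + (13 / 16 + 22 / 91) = 8815 / 1456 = 6.05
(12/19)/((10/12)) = 72/95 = 0.76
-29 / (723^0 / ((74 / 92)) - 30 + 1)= 1073 / 1027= 1.04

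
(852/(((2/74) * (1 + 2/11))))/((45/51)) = 1964996/65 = 30230.71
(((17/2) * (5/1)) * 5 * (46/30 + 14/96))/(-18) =-34255/1728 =-19.82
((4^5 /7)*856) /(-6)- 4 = -438356 /21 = -20874.10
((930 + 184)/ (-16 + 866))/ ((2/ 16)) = 4456/ 425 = 10.48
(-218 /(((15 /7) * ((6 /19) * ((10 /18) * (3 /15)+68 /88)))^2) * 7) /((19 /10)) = -7016548 /3125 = -2245.30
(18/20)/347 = 9/3470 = 0.00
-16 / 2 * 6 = -48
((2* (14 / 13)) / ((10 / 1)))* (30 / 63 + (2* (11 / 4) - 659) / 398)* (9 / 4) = -4497 / 7960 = -0.56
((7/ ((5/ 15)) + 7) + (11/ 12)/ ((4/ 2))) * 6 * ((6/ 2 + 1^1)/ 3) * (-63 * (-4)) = 57372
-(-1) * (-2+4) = 2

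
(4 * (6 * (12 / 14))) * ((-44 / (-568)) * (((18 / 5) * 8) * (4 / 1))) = 456192 / 2485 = 183.58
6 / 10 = 3 / 5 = 0.60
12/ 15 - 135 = -671/ 5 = -134.20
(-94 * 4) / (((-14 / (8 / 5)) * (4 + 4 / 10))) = 752 / 77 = 9.77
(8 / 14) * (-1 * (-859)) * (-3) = -10308 / 7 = -1472.57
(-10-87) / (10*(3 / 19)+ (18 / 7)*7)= -1843 / 372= -4.95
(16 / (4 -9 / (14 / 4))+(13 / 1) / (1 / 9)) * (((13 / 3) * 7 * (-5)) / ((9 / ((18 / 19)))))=-116662 / 57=-2046.70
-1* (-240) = 240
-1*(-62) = 62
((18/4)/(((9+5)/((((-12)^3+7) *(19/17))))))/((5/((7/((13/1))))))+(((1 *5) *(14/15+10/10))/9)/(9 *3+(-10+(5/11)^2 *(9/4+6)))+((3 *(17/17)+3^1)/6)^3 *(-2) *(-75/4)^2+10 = -149220667507/196433640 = -759.65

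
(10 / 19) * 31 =310 / 19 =16.32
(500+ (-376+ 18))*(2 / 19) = 284 / 19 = 14.95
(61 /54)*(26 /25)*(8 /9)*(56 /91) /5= 3904 /30375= 0.13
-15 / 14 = -1.07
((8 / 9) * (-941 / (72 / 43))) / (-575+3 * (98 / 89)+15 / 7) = 25208449 / 28741392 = 0.88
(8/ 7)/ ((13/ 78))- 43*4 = -1156/ 7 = -165.14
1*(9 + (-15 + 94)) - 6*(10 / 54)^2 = 21334 / 243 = 87.79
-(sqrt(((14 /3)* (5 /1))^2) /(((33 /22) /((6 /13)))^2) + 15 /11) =-19925 /5577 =-3.57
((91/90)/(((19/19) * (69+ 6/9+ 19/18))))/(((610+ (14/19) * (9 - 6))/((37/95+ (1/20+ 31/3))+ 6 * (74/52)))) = 2003351/4442260800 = 0.00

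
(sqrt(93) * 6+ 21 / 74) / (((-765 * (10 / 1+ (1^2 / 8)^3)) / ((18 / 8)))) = -0.02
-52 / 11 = -4.73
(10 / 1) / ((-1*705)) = -2 / 141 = -0.01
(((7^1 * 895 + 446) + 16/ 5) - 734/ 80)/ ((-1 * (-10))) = 268201/ 400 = 670.50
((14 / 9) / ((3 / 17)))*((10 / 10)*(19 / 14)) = 323 / 27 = 11.96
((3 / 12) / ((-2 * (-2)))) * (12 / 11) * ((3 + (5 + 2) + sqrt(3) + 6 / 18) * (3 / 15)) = 3 * sqrt(3) / 220 + 31 / 220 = 0.16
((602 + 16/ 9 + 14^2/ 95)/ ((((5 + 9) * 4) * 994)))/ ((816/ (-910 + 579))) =-85728007/ 19417829760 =-0.00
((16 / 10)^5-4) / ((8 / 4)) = 10134 / 3125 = 3.24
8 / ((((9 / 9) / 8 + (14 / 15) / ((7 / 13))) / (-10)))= -9600 / 223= -43.05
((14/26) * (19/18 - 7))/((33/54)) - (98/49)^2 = -1321/143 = -9.24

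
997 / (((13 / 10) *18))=4985 / 117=42.61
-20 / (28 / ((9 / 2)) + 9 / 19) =-684 / 229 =-2.99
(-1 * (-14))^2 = 196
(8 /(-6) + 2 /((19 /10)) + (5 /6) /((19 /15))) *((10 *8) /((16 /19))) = 215 /6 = 35.83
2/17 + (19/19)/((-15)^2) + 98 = 375317/3825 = 98.12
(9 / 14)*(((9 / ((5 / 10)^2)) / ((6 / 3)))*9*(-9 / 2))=-6561 / 14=-468.64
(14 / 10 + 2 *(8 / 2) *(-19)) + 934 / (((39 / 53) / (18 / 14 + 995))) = 1725929171 / 1365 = 1264416.98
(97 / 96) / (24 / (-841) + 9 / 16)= 81577 / 43110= 1.89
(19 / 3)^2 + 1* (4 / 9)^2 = 3265 / 81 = 40.31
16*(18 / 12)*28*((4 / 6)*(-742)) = -332416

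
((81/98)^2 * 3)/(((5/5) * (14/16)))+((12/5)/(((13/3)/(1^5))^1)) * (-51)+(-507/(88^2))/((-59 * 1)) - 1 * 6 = -15923912895747/499138319680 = -31.90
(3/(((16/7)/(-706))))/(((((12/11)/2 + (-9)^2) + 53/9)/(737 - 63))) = -247319919/34624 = -7143.02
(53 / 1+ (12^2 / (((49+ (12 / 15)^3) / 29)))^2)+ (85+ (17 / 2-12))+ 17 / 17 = 7249.27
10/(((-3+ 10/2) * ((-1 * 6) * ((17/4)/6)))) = -20/17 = -1.18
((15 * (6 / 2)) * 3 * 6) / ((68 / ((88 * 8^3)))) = 9123840 / 17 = 536696.47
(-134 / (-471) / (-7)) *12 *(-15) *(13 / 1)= 104520 / 1099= 95.10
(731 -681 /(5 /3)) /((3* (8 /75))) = 1007.50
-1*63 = -63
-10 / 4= -5 / 2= -2.50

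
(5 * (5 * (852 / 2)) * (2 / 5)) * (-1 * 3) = -12780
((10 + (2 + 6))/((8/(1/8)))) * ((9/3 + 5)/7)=9/28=0.32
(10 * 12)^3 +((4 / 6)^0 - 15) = 1727986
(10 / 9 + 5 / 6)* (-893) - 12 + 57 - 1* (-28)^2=-2475.39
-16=-16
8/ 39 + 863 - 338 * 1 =20483/ 39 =525.21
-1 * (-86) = 86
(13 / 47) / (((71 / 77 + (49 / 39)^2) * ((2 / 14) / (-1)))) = -10657647 / 13764796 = -0.77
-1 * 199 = -199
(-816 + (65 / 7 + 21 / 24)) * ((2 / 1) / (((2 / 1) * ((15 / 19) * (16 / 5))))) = -318.98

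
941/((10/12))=5646/5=1129.20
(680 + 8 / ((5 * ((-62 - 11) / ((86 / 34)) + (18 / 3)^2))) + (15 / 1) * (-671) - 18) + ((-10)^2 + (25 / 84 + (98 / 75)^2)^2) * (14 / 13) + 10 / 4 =-65682384032746217 / 7071553125000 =-9288.25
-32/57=-0.56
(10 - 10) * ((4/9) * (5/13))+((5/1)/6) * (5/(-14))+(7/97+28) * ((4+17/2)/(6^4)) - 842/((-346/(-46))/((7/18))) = -13262888687/304474464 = -43.56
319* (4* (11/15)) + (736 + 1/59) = 1479499/885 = 1671.75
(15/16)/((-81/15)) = -25/144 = -0.17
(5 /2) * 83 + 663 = 1741 /2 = 870.50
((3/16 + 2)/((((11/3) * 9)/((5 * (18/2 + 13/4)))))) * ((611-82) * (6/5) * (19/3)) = 17237465/1056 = 16323.36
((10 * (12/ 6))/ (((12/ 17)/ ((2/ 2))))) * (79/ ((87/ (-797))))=-5351855/ 261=-20505.19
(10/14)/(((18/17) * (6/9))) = 85/84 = 1.01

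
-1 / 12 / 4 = -1 / 48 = -0.02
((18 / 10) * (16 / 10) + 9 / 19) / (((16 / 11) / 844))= 3697353 / 1900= 1945.98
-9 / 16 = -0.56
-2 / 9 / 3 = -2 / 27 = -0.07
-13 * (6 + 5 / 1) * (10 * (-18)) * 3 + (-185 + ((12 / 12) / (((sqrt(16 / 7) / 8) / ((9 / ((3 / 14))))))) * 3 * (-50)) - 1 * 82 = 76953 - 12600 * sqrt(7) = 43616.53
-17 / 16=-1.06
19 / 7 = 2.71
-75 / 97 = -0.77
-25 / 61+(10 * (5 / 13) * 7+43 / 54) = 1169449 / 42822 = 27.31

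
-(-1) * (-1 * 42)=-42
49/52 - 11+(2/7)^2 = -25419/2548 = -9.98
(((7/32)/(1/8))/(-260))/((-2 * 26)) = 7/54080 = 0.00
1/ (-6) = -1/ 6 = -0.17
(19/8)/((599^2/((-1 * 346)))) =-3287/1435204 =-0.00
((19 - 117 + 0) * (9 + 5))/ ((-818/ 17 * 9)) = 3.17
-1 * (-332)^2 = -110224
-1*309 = -309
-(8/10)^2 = -0.64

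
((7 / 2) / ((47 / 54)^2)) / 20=5103 / 22090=0.23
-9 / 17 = -0.53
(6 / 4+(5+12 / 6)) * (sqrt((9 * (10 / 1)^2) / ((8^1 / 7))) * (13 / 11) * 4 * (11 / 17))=195 * sqrt(14)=729.62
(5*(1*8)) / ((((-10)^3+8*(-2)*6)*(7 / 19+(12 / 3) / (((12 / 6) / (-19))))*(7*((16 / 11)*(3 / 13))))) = 19 / 46032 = 0.00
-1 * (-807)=807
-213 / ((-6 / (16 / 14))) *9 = 2556 / 7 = 365.14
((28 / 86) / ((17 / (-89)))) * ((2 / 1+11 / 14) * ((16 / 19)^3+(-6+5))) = 1.91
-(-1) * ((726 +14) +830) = 1570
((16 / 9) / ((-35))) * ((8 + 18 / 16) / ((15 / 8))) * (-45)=1168 / 105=11.12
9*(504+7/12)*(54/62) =490455/124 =3955.28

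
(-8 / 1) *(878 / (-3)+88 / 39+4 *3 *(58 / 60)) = 2230.48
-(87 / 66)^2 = -841 / 484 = -1.74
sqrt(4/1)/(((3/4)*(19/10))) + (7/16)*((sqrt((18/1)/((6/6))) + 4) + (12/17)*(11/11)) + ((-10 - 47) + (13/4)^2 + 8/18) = -1978189/46512 + 21*sqrt(2)/16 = -40.67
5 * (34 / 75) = 34 / 15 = 2.27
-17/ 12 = -1.42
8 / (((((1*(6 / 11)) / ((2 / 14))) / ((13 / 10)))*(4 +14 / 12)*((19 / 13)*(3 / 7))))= 7436 / 8835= 0.84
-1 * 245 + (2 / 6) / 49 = -36014 / 147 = -244.99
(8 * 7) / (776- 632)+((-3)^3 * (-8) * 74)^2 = 4598788615 / 18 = 255488256.39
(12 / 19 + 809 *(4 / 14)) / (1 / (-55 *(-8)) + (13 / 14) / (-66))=-40690320 / 2071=-19647.67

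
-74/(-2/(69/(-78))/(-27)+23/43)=-1976022/12047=-164.03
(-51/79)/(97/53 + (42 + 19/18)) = -48654/3382859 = -0.01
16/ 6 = 8/ 3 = 2.67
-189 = -189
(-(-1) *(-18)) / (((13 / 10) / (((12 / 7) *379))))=-818640 / 91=-8996.04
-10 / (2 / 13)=-65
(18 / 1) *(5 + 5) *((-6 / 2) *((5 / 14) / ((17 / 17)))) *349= -471150 / 7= -67307.14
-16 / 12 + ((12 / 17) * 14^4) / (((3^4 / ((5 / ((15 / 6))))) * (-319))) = -502556 / 146421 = -3.43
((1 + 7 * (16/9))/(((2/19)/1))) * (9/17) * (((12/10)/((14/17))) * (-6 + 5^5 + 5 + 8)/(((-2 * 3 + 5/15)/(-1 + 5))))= -129608424/595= -217829.28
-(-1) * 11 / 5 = 11 / 5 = 2.20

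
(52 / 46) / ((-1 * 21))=-26 / 483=-0.05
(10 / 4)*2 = 5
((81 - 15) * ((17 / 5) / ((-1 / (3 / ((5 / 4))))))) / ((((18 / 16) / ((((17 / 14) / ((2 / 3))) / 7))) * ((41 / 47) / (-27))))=193639248 / 50225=3855.44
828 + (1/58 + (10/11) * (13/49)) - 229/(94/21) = 570901113/734657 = 777.10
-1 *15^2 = -225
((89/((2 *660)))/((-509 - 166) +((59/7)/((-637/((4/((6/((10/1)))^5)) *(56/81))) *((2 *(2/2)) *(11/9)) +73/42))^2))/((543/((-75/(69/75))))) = 867322558986811405/57832088661763198709256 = 0.00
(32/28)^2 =64/49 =1.31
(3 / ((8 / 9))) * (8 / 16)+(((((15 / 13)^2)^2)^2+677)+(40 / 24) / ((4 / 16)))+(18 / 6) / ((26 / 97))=27396347921465 / 39155074608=699.69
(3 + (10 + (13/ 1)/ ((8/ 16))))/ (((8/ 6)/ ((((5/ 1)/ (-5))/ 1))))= -117/ 4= -29.25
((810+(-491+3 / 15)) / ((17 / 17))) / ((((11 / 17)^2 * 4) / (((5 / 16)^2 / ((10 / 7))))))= 807177 / 61952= 13.03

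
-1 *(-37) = 37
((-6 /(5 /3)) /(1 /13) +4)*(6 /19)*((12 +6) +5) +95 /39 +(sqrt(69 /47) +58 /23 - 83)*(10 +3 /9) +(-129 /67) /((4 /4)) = -6519919723 /5709405 +31*sqrt(3243) /141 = -1129.44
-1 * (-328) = 328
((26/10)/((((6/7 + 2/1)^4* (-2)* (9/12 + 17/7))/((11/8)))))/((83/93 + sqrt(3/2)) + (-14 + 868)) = -0.00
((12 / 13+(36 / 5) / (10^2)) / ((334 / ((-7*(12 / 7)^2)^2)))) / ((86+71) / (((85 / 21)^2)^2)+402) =47627015040 / 15207988709719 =0.00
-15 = -15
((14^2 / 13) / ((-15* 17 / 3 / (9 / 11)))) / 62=-882 / 376805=-0.00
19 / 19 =1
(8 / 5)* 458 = 732.80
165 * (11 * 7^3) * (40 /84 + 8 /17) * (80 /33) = 72872800 /51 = 1428878.43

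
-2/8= -1/4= -0.25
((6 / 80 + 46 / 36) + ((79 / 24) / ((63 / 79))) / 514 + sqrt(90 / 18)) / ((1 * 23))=5287883 / 89374320 + sqrt(5) / 23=0.16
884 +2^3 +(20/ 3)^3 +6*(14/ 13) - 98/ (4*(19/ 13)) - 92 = 14484997/ 13338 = 1085.99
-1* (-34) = 34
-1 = -1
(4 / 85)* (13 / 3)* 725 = 7540 / 51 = 147.84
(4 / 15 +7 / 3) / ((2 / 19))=247 / 10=24.70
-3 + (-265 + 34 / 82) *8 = -86907 / 41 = -2119.68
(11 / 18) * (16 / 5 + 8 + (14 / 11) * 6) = 518 / 45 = 11.51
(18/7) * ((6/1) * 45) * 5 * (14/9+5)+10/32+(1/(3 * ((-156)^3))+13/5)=9072697023433/398623680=22760.06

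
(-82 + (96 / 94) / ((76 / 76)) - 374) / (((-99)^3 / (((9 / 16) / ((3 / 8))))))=4 / 5687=0.00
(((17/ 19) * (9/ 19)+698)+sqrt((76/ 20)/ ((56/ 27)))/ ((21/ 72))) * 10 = 36 * sqrt(3990)/ 49+2521310/ 361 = 7030.65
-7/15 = -0.47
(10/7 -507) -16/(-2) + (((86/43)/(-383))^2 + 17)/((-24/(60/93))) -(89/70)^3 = -500.08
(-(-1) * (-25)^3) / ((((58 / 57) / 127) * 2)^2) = -818798765625 / 13456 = -60850086.62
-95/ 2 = -47.50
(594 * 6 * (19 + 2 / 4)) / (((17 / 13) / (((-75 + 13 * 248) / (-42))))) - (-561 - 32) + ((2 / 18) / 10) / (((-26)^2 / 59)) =-28844408504339 / 7239960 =-3984056.34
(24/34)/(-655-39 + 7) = -0.00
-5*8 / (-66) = 20 / 33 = 0.61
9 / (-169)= -9 / 169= -0.05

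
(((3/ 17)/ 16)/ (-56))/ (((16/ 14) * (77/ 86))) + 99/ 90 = 3685499/ 3351040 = 1.10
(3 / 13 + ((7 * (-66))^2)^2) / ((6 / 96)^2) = 151618159301376 / 13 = 11662935330875.08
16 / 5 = 3.20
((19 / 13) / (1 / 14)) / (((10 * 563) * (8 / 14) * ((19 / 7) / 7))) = 2401 / 146380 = 0.02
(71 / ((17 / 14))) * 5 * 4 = 19880 / 17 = 1169.41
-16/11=-1.45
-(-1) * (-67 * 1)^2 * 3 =13467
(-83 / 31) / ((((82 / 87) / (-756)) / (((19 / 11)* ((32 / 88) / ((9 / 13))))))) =299642616 / 153791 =1948.38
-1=-1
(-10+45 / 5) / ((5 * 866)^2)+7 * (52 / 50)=136491991 / 18748900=7.28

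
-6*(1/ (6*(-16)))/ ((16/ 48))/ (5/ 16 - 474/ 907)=-2721/ 3049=-0.89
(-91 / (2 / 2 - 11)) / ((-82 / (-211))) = 19201 / 820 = 23.42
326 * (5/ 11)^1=1630/ 11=148.18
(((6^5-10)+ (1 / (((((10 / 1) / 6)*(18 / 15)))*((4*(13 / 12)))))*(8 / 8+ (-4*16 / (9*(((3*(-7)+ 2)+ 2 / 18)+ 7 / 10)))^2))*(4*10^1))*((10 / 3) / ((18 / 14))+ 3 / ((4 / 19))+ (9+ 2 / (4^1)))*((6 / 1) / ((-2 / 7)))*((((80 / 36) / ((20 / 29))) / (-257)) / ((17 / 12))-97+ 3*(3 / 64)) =4378148249333684857885525 / 263006507335104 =16646539637.73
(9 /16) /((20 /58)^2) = 7569 /1600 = 4.73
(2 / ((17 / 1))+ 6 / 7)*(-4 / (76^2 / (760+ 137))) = -26013 / 42959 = -0.61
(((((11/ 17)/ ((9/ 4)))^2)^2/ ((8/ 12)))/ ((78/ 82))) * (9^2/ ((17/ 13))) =76835968/ 115008417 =0.67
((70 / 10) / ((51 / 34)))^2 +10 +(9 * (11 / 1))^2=88495 / 9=9832.78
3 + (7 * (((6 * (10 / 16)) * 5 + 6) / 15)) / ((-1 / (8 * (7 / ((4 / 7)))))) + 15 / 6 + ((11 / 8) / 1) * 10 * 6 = -1043.90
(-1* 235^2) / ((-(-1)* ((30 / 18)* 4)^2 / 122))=-1212741 / 8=-151592.62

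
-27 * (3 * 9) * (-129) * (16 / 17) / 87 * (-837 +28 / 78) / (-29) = 5455046736 / 185861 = 29350.14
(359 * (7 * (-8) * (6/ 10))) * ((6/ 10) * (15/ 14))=-38772/ 5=-7754.40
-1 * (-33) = 33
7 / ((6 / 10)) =35 / 3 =11.67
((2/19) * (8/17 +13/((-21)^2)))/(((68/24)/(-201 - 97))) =-4468808/807177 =-5.54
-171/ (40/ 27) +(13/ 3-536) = -77651/ 120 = -647.09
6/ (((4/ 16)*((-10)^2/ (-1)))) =-6/ 25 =-0.24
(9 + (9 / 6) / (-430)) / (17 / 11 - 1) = 28369 / 1720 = 16.49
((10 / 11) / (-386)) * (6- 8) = 10 / 2123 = 0.00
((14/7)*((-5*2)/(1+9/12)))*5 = -400/7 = -57.14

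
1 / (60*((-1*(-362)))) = 1 / 21720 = 0.00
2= 2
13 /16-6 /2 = -35 /16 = -2.19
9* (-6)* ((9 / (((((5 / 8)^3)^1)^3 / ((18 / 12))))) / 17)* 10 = -195689447424 / 6640625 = -29468.53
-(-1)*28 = 28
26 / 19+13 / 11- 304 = -63003 / 209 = -301.45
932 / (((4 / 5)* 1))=1165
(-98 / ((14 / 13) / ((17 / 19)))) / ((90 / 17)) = -26299 / 1710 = -15.38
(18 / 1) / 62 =9 / 31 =0.29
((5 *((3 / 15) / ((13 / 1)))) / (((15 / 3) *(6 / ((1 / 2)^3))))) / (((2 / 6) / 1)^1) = 1 / 1040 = 0.00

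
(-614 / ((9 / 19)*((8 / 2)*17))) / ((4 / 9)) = -5833 / 136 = -42.89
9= 9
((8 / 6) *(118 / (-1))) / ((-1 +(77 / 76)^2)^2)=-15746947072 / 70227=-224229.24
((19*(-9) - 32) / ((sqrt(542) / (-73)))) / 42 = 2117*sqrt(542) / 3252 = 15.16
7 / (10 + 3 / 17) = 119 / 173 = 0.69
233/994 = 0.23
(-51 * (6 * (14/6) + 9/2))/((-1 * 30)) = 629/20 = 31.45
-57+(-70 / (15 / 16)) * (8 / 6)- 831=-8888 / 9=-987.56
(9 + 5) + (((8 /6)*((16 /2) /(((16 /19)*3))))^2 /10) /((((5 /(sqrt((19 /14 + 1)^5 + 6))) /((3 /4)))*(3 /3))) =361*sqrt(593072718) /3704400 + 14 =16.37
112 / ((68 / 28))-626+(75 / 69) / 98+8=-21912963 / 38318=-571.87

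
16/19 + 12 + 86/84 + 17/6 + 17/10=24471/1330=18.40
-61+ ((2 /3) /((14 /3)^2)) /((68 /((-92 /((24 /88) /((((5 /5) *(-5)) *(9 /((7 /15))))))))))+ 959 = 10643251 /11662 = 912.64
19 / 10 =1.90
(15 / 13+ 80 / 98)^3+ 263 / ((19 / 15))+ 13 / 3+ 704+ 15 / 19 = 924.40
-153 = -153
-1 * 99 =-99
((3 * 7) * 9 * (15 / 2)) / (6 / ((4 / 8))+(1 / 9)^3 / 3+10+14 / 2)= 6200145 / 126848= 48.88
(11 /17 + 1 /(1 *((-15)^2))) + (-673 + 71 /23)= -58878284 /87975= -669.26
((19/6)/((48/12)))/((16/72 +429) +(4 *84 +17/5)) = 285/276704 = 0.00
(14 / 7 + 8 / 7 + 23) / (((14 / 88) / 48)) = 7887.67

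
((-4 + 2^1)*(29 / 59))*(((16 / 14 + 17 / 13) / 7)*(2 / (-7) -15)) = 1383938 / 263081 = 5.26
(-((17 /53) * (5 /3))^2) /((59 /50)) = -361250 /1491579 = -0.24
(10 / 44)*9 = 45 / 22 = 2.05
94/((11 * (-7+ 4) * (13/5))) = -470/429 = -1.10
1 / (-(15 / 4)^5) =-1024 / 759375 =-0.00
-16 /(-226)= 8 /113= 0.07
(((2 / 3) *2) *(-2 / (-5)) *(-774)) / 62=-1032 / 155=-6.66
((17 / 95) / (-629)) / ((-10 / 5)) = 1 / 7030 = 0.00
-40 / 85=-8 / 17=-0.47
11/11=1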